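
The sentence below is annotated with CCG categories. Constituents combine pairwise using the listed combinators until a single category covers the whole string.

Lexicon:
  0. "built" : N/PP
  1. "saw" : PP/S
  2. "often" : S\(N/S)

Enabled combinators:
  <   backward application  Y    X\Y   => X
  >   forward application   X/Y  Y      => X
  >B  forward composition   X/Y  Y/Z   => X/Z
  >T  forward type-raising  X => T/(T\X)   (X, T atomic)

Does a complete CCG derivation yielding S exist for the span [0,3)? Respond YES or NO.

YES

[0,3] S   <
  [0,2] N/S   >B
    [0,1] "built" : N/PP
    [1,2] "saw" : PP/S
  [2,3] "often" : S\(N/S)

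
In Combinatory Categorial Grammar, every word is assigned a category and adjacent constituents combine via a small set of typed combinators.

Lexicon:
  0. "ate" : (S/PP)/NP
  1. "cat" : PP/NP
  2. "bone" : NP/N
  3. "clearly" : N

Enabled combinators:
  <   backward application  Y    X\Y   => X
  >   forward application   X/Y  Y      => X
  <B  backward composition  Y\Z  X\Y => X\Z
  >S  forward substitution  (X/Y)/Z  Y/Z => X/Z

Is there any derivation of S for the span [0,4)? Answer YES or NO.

[0,4] S   >
  [0,2] S/NP   >S
    [0,1] "ate" : (S/PP)/NP
    [1,2] "cat" : PP/NP
  [2,4] NP   >
    [2,3] "bone" : NP/N
    [3,4] "clearly" : N

YES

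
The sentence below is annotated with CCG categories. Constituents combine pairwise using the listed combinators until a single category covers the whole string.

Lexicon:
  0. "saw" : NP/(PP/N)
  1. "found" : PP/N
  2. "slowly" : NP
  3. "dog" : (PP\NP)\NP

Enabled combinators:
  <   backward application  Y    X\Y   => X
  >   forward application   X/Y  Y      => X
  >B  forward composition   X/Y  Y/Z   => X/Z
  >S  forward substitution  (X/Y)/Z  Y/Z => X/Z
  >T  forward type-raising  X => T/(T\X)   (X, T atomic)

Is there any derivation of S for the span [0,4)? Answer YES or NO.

NO

NP/(PP/N) PP/N NP (PP\NP)\NP
CKY chart[0,4] = {N/(N\PP), NP/(NP\PP), PP, PP/(PP\PP), S/(S\PP)}; S ∉ chart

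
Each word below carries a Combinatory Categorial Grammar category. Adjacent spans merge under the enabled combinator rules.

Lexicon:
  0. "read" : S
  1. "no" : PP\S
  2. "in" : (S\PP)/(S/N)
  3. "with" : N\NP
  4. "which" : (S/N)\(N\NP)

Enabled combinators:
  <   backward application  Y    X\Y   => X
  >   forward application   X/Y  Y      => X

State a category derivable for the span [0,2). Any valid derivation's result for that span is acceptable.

[0,5] S   <
  [0,2] PP   <
    [0,1] "read" : S
    [1,2] "no" : PP\S
  [2,5] S\PP   >
    [2,3] "in" : (S\PP)/(S/N)
    [3,5] S/N   <
      [3,4] "with" : N\NP
      [4,5] "which" : (S/N)\(N\NP)

PP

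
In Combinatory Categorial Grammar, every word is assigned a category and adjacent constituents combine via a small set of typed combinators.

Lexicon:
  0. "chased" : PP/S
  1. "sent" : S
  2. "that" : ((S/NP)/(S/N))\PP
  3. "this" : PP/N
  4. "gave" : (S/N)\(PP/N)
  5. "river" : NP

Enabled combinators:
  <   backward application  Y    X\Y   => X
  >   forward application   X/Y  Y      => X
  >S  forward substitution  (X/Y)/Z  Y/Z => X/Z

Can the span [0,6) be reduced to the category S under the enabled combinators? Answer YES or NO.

[0,6] S   >
  [0,5] S/NP   >
    [0,3] (S/NP)/(S/N)   <
      [0,2] PP   >
        [0,1] "chased" : PP/S
        [1,2] "sent" : S
      [2,3] "that" : ((S/NP)/(S/N))\PP
    [3,5] S/N   <
      [3,4] "this" : PP/N
      [4,5] "gave" : (S/N)\(PP/N)
  [5,6] "river" : NP

YES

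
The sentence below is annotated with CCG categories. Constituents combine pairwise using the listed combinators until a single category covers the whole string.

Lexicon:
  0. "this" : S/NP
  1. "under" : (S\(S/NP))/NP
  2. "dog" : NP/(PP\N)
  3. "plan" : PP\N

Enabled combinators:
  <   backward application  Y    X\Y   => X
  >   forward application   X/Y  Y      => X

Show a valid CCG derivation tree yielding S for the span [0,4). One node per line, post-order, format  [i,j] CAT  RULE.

[0,4] S   <
  [0,1] "this" : S/NP
  [1,4] S\(S/NP)   >
    [1,2] "under" : (S\(S/NP))/NP
    [2,4] NP   >
      [2,3] "dog" : NP/(PP\N)
      [3,4] "plan" : PP\N

[0,1] S/NP  lex  "this"
[1,2] (S\(S/NP))/NP  lex  "under"
[2,3] NP/(PP\N)  lex  "dog"
[3,4] PP\N  lex  "plan"
[2,4] NP  >  k=3
[1,4] S\(S/NP)  >  k=2
[0,4] S  <  k=1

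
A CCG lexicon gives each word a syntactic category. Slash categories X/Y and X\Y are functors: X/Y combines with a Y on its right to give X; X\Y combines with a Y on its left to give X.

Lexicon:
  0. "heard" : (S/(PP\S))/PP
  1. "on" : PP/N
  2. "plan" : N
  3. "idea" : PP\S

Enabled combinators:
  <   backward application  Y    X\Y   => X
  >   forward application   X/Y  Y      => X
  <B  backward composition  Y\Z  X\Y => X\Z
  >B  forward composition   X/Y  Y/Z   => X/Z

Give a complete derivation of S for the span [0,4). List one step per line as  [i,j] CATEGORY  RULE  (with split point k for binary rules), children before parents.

[0,4] S   >
  [0,3] S/(PP\S)   >
    [0,1] "heard" : (S/(PP\S))/PP
    [1,3] PP   >
      [1,2] "on" : PP/N
      [2,3] "plan" : N
  [3,4] "idea" : PP\S

[0,1] (S/(PP\S))/PP  lex  "heard"
[1,2] PP/N  lex  "on"
[2,3] N  lex  "plan"
[1,3] PP  >  k=2
[0,3] S/(PP\S)  >  k=1
[3,4] PP\S  lex  "idea"
[0,4] S  >  k=3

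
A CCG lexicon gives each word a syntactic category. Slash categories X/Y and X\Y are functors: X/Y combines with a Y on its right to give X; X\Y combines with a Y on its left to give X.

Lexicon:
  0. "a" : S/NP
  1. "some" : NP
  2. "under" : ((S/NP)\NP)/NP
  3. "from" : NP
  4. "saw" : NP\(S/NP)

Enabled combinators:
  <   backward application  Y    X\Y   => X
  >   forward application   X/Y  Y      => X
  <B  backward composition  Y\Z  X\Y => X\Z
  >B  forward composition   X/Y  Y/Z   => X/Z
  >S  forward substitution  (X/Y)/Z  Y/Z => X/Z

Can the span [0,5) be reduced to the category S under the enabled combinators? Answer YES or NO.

YES

[0,5] S   >
  [0,1] "a" : S/NP
  [1,5] NP   <
    [1,4] S/NP   <
      [1,2] "some" : NP
      [2,4] (S/NP)\NP   >
        [2,3] "under" : ((S/NP)\NP)/NP
        [3,4] "from" : NP
    [4,5] "saw" : NP\(S/NP)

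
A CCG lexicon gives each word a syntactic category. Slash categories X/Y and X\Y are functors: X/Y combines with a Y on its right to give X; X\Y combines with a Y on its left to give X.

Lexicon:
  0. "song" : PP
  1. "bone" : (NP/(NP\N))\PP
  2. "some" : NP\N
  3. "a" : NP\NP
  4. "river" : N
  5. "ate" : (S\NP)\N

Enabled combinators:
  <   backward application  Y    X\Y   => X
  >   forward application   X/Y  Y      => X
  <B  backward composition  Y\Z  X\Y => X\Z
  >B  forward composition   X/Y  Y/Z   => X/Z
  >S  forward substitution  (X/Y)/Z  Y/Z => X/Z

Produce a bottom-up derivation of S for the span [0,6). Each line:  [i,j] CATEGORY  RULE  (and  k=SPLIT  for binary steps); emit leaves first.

[0,1] PP  lex  "song"
[1,2] (NP/(NP\N))\PP  lex  "bone"
[0,2] NP/(NP\N)  <  k=1
[2,3] NP\N  lex  "some"
[3,4] NP\NP  lex  "a"
[2,4] NP\N  <B  k=3
[0,4] NP  >  k=2
[4,5] N  lex  "river"
[5,6] (S\NP)\N  lex  "ate"
[4,6] S\NP  <  k=5
[0,6] S  <  k=4

[0,6] S   <
  [0,4] NP   >
    [0,2] NP/(NP\N)   <
      [0,1] "song" : PP
      [1,2] "bone" : (NP/(NP\N))\PP
    [2,4] NP\N   <B
      [2,3] "some" : NP\N
      [3,4] "a" : NP\NP
  [4,6] S\NP   <
    [4,5] "river" : N
    [5,6] "ate" : (S\NP)\N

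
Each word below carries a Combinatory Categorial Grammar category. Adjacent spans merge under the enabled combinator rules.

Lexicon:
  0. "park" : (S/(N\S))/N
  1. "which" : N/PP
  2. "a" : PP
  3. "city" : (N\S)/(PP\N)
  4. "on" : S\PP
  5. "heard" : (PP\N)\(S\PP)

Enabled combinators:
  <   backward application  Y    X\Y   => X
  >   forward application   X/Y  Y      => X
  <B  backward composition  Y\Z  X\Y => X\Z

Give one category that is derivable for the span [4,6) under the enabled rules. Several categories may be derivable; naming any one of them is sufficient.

[0,6] S   >
  [0,3] S/(N\S)   >
    [0,1] "park" : (S/(N\S))/N
    [1,3] N   >
      [1,2] "which" : N/PP
      [2,3] "a" : PP
  [3,6] N\S   >
    [3,4] "city" : (N\S)/(PP\N)
    [4,6] PP\N   <
      [4,5] "on" : S\PP
      [5,6] "heard" : (PP\N)\(S\PP)

PP\N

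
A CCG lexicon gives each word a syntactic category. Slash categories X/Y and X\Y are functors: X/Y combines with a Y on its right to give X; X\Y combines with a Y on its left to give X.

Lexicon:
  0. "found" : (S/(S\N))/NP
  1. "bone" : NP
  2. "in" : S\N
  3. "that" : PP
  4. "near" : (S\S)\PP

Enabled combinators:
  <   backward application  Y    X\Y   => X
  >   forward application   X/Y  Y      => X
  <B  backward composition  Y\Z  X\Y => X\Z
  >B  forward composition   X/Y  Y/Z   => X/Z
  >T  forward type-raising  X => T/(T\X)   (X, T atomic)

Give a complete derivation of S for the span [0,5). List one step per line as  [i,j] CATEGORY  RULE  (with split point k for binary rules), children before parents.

[0,5] S   >
  [0,2] S/(S\N)   >
    [0,1] "found" : (S/(S\N))/NP
    [1,2] "bone" : NP
  [2,5] S\N   <B
    [2,3] "in" : S\N
    [3,5] S\S   <
      [3,4] "that" : PP
      [4,5] "near" : (S\S)\PP

[0,1] (S/(S\N))/NP  lex  "found"
[1,2] NP  lex  "bone"
[0,2] S/(S\N)  >  k=1
[2,3] S\N  lex  "in"
[3,4] PP  lex  "that"
[4,5] (S\S)\PP  lex  "near"
[3,5] S\S  <  k=4
[2,5] S\N  <B  k=3
[0,5] S  >  k=2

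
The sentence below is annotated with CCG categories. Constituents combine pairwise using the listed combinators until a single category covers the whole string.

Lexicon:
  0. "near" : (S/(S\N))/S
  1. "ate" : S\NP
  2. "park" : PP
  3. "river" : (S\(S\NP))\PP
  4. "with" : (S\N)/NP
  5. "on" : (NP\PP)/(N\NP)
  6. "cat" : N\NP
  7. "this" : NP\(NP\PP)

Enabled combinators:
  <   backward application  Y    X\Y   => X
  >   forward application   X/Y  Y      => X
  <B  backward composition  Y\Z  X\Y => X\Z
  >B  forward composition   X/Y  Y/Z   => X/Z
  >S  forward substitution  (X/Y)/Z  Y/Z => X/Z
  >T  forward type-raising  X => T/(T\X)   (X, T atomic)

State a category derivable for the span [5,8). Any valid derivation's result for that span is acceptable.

NP

[0,8] S   >
  [0,4] S/(S\N)   >
    [0,1] "near" : (S/(S\N))/S
    [1,4] S   <
      [1,2] "ate" : S\NP
      [2,4] S\(S\NP)   <
        [2,3] "park" : PP
        [3,4] "river" : (S\(S\NP))\PP
  [4,8] S\N   >
    [4,5] "with" : (S\N)/NP
    [5,8] NP   <
      [5,7] NP\PP   >
        [5,6] "on" : (NP\PP)/(N\NP)
        [6,7] "cat" : N\NP
      [7,8] "this" : NP\(NP\PP)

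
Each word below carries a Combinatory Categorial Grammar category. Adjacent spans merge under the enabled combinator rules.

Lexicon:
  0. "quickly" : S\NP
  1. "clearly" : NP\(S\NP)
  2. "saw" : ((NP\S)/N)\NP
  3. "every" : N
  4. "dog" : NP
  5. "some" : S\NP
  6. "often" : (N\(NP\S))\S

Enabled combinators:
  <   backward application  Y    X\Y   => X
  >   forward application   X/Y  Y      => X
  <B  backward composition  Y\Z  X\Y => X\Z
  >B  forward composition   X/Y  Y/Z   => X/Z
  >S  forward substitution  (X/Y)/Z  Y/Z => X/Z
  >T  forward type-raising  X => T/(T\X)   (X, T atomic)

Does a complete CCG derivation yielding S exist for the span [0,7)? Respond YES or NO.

S\NP NP\(S\NP) ((NP\S)/N)\NP N NP S\NP (N\(NP\S))\S
CKY chart[0,7] = {N, N/(N\N), NP/(NP\N), PP/(PP\N), S/(S\N)}; S ∉ chart

NO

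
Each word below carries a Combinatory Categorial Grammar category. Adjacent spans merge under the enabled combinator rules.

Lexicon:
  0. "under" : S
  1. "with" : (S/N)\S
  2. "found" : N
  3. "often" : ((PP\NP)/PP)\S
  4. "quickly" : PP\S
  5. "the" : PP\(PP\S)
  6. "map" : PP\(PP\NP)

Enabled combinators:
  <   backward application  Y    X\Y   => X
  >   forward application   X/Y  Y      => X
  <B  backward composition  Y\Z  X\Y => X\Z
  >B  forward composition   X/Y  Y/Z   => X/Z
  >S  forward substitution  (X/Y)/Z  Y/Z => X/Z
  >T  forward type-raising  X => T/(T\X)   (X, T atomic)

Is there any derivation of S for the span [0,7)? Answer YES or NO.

NO

S (S/N)\S N ((PP\NP)/PP)\S PP\S PP\(PP\S) PP\(PP\NP)
CKY chart[0,7] = {N/(N\PP), NP/(NP\PP), PP, PP/(PP\PP), S/(S\PP)}; S ∉ chart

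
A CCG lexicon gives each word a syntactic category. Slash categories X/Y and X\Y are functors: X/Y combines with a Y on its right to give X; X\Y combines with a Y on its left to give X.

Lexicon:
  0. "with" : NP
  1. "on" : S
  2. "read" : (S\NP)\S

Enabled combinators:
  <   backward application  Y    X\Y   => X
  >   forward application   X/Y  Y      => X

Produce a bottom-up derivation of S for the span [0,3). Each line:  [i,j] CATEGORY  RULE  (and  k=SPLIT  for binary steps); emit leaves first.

[0,1] NP  lex  "with"
[1,2] S  lex  "on"
[2,3] (S\NP)\S  lex  "read"
[1,3] S\NP  <  k=2
[0,3] S  <  k=1

[0,3] S   <
  [0,1] "with" : NP
  [1,3] S\NP   <
    [1,2] "on" : S
    [2,3] "read" : (S\NP)\S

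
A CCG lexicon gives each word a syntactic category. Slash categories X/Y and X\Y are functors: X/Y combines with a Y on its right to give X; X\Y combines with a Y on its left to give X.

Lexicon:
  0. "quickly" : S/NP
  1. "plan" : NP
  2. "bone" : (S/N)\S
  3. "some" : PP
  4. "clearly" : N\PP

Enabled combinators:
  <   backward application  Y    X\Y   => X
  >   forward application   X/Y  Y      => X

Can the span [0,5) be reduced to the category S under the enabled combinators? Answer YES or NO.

YES

[0,5] S   >
  [0,3] S/N   <
    [0,2] S   >
      [0,1] "quickly" : S/NP
      [1,2] "plan" : NP
    [2,3] "bone" : (S/N)\S
  [3,5] N   <
    [3,4] "some" : PP
    [4,5] "clearly" : N\PP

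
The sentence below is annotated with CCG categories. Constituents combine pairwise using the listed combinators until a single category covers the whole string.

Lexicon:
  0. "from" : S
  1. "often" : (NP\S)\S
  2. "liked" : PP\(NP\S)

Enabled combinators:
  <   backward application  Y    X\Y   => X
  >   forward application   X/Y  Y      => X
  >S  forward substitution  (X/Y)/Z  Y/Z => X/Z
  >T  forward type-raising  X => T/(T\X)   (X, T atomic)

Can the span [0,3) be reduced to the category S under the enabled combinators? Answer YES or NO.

S (NP\S)\S PP\(NP\S)
CKY chart[0,3] = {N/(N\PP), NP/(NP\PP), PP, PP/(PP\PP), S/(S\PP)}; S ∉ chart

NO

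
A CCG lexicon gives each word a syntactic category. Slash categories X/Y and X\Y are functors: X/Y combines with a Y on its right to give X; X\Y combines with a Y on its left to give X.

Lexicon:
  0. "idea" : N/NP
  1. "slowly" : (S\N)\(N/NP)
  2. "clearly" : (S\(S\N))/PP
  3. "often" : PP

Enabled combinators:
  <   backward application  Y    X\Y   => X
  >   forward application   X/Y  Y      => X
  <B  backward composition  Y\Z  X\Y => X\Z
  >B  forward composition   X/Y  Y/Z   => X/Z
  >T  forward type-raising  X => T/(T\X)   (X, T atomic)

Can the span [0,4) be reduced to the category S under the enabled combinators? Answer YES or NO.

[0,4] S   <
  [0,2] S\N   <
    [0,1] "idea" : N/NP
    [1,2] "slowly" : (S\N)\(N/NP)
  [2,4] S\(S\N)   >
    [2,3] "clearly" : (S\(S\N))/PP
    [3,4] "often" : PP

YES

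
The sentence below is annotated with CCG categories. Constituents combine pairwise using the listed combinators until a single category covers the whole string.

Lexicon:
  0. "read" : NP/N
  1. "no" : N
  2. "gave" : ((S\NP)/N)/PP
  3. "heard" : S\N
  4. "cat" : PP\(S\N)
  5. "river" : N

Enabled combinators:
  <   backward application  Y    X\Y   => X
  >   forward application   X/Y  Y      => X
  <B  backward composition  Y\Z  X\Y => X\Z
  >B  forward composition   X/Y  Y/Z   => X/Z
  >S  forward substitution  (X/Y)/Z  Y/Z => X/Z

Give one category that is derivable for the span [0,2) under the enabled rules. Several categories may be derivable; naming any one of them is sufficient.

NP

[0,6] S   <
  [0,2] NP   >
    [0,1] "read" : NP/N
    [1,2] "no" : N
  [2,6] S\NP   >
    [2,5] (S\NP)/N   >
      [2,3] "gave" : ((S\NP)/N)/PP
      [3,5] PP   <
        [3,4] "heard" : S\N
        [4,5] "cat" : PP\(S\N)
    [5,6] "river" : N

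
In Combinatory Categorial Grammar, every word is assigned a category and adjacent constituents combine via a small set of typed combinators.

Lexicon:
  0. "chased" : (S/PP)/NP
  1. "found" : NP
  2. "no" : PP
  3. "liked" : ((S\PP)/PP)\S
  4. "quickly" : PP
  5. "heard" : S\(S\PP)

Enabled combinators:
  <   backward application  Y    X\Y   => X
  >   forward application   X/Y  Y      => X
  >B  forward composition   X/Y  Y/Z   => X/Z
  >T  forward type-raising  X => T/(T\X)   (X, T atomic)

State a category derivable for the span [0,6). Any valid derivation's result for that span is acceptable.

S

[0,6] S   <
  [0,5] S\PP   >
    [0,4] (S\PP)/PP   <
      [0,3] S   >
        [0,2] S/PP   >
          [0,1] "chased" : (S/PP)/NP
          [1,2] "found" : NP
        [2,3] "no" : PP
      [3,4] "liked" : ((S\PP)/PP)\S
    [4,5] "quickly" : PP
  [5,6] "heard" : S\(S\PP)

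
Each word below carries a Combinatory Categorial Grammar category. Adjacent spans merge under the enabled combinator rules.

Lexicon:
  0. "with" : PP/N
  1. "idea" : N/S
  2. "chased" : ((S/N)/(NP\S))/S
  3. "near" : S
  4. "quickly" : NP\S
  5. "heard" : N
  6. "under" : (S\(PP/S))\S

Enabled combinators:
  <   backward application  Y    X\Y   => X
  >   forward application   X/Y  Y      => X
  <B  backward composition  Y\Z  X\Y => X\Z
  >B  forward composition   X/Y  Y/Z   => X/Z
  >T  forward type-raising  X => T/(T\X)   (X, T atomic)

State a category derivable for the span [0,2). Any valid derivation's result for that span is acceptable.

PP/S

[0,7] S   <
  [0,2] PP/S   >B
    [0,1] "with" : PP/N
    [1,2] "idea" : N/S
  [2,7] S\(PP/S)   <
    [2,6] S   >
      [2,5] S/N   >
        [2,4] (S/N)/(NP\S)   >
          [2,3] "chased" : ((S/N)/(NP\S))/S
          [3,4] "near" : S
        [4,5] "quickly" : NP\S
      [5,6] "heard" : N
    [6,7] "under" : (S\(PP/S))\S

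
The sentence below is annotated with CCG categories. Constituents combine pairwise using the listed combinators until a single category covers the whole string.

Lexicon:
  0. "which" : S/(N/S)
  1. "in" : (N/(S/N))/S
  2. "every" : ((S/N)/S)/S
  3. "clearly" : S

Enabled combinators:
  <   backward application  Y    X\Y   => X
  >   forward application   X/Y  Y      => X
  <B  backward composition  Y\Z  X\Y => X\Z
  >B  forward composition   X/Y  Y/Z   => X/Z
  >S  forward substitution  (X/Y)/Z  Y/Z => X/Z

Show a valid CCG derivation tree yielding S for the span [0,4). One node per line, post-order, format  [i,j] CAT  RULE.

[0,1] S/(N/S)  lex  "which"
[1,2] (N/(S/N))/S  lex  "in"
[2,3] ((S/N)/S)/S  lex  "every"
[3,4] S  lex  "clearly"
[2,4] (S/N)/S  >  k=3
[1,4] N/S  >S  k=2
[0,4] S  >  k=1

[0,4] S   >
  [0,1] "which" : S/(N/S)
  [1,4] N/S   >S
    [1,2] "in" : (N/(S/N))/S
    [2,4] (S/N)/S   >
      [2,3] "every" : ((S/N)/S)/S
      [3,4] "clearly" : S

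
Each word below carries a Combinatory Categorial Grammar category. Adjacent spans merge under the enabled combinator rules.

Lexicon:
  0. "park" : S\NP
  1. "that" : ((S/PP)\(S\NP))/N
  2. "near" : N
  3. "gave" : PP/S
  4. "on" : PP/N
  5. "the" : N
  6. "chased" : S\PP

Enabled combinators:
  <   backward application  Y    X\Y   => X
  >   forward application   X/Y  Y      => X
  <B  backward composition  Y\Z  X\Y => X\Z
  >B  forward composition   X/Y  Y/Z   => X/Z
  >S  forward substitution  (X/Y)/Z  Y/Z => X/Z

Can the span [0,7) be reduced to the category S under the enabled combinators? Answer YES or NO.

YES

[0,7] S   >
  [0,3] S/PP   <
    [0,1] "park" : S\NP
    [1,3] (S/PP)\(S\NP)   >
      [1,2] "that" : ((S/PP)\(S\NP))/N
      [2,3] "near" : N
  [3,7] PP   >
    [3,4] "gave" : PP/S
    [4,7] S   <
      [4,6] PP   >
        [4,5] "on" : PP/N
        [5,6] "the" : N
      [6,7] "chased" : S\PP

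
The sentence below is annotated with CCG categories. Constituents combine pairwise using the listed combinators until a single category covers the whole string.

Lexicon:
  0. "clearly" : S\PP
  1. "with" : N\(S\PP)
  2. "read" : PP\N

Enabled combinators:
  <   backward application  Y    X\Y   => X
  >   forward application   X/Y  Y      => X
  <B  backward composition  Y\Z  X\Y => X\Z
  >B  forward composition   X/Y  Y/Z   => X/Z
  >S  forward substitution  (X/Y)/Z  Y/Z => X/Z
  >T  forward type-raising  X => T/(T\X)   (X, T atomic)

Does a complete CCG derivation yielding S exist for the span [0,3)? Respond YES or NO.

S\PP N\(S\PP) PP\N
CKY chart[0,3] = {N/(N\PP), NP/(NP\PP), PP, PP/(PP\PP), S/(S\PP)}; S ∉ chart

NO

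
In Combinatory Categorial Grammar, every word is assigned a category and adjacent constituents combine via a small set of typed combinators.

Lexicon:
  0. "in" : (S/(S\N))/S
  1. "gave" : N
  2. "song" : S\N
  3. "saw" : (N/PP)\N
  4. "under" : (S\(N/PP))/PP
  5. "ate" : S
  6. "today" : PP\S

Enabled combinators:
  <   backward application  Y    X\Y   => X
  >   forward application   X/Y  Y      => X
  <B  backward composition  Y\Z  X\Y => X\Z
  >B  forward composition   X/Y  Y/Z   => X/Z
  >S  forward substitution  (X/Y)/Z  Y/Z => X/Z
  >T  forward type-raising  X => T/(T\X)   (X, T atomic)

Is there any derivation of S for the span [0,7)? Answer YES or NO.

YES

[0,7] S   >
  [0,3] S/(S\N)   >
    [0,1] "in" : (S/(S\N))/S
    [1,3] S   <
      [1,2] "gave" : N
      [2,3] "song" : S\N
  [3,7] S\N   <B
    [3,4] "saw" : (N/PP)\N
    [4,7] S\(N/PP)   >
      [4,5] "under" : (S\(N/PP))/PP
      [5,7] PP   >
        [5,6] PP/(PP\S)   >T
          [5,6] "ate" : S
        [6,7] "today" : PP\S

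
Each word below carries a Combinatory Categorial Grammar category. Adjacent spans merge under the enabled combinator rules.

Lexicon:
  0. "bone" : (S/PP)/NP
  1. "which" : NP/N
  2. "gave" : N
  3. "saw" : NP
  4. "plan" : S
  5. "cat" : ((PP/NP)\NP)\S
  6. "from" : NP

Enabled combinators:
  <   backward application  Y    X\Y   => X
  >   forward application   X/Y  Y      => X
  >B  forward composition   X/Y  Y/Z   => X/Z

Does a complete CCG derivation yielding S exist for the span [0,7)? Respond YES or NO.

YES

[0,7] S   >
  [0,3] S/PP   >
    [0,1] "bone" : (S/PP)/NP
    [1,3] NP   >
      [1,2] "which" : NP/N
      [2,3] "gave" : N
  [3,7] PP   >
    [3,6] PP/NP   <
      [3,4] "saw" : NP
      [4,6] (PP/NP)\NP   <
        [4,5] "plan" : S
        [5,6] "cat" : ((PP/NP)\NP)\S
    [6,7] "from" : NP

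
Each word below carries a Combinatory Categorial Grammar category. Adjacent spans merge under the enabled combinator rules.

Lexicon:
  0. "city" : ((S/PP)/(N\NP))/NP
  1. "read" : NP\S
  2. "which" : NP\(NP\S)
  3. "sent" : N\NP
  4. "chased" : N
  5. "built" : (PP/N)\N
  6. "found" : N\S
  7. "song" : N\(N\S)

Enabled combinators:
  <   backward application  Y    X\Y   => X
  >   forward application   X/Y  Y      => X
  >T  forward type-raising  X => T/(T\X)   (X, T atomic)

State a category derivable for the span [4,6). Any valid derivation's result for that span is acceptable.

[0,8] S   >
  [0,4] S/PP   >
    [0,3] (S/PP)/(N\NP)   >
      [0,1] "city" : ((S/PP)/(N\NP))/NP
      [1,3] NP   <
        [1,2] "read" : NP\S
        [2,3] "which" : NP\(NP\S)
    [3,4] "sent" : N\NP
  [4,8] PP   >
    [4,6] PP/N   <
      [4,5] "chased" : N
      [5,6] "built" : (PP/N)\N
    [6,8] N   <
      [6,7] "found" : N\S
      [7,8] "song" : N\(N\S)

PP/N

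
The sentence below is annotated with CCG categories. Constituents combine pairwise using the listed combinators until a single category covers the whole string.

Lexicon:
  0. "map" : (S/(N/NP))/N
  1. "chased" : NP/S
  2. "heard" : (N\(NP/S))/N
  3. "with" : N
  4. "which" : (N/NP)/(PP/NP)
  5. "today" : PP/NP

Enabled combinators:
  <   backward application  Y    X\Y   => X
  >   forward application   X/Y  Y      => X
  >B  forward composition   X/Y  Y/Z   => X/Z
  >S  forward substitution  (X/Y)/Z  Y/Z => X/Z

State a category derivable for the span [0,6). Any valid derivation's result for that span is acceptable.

S

[0,6] S   >
  [0,4] S/(N/NP)   >
    [0,1] "map" : (S/(N/NP))/N
    [1,4] N   <
      [1,2] "chased" : NP/S
      [2,4] N\(NP/S)   >
        [2,3] "heard" : (N\(NP/S))/N
        [3,4] "with" : N
  [4,6] N/NP   >
    [4,5] "which" : (N/NP)/(PP/NP)
    [5,6] "today" : PP/NP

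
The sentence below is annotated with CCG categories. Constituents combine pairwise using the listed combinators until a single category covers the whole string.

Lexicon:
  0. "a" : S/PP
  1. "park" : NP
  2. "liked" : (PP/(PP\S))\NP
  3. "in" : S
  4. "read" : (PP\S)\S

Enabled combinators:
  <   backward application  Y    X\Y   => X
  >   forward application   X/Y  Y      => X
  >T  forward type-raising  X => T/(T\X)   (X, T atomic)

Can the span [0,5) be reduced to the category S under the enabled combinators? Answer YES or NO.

YES

[0,5] S   >
  [0,1] "a" : S/PP
  [1,5] PP   >
    [1,3] PP/(PP\S)   <
      [1,2] "park" : NP
      [2,3] "liked" : (PP/(PP\S))\NP
    [3,5] PP\S   <
      [3,4] "in" : S
      [4,5] "read" : (PP\S)\S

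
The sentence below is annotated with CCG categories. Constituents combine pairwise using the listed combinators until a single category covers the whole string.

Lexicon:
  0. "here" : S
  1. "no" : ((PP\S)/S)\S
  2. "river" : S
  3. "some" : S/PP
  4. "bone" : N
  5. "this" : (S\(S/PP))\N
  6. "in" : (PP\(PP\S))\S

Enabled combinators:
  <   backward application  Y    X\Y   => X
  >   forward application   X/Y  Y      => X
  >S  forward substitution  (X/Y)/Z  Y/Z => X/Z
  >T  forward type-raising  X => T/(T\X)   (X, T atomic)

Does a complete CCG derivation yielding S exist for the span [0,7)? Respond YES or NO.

NO

S ((PP\S)/S)\S S S/PP N (S\(S/PP))\N (PP\(PP\S))\S
CKY chart[0,7] = {N/(N\PP), NP/(NP\PP), PP, PP/(PP\PP), S/(S\PP)}; S ∉ chart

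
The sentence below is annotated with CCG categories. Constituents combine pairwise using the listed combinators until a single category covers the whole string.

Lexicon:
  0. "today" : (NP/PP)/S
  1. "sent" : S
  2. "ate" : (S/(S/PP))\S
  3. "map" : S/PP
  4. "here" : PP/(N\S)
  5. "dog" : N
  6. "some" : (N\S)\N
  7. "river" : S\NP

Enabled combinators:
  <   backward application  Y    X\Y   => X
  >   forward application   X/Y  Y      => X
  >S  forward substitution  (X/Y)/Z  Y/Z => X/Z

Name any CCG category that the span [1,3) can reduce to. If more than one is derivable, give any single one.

S/(S/PP)

[0,8] S   <
  [0,7] NP   >
    [0,4] NP/PP   >
      [0,1] "today" : (NP/PP)/S
      [1,4] S   >
        [1,3] S/(S/PP)   <
          [1,2] "sent" : S
          [2,3] "ate" : (S/(S/PP))\S
        [3,4] "map" : S/PP
    [4,7] PP   >
      [4,5] "here" : PP/(N\S)
      [5,7] N\S   <
        [5,6] "dog" : N
        [6,7] "some" : (N\S)\N
  [7,8] "river" : S\NP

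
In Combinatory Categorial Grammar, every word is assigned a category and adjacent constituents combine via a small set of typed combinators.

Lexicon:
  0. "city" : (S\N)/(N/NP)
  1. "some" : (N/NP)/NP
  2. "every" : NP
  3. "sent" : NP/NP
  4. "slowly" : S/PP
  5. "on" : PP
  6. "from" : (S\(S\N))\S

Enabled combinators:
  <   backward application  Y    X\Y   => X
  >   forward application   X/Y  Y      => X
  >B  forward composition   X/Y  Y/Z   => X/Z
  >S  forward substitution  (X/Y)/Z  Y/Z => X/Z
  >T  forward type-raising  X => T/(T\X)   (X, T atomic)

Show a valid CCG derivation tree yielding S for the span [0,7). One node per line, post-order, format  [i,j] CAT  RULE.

[0,7] S   <
  [0,4] S\N   >
    [0,1] "city" : (S\N)/(N/NP)
    [1,4] N/NP   >B
      [1,3] N/NP   >
        [1,2] "some" : (N/NP)/NP
        [2,3] "every" : NP
      [3,4] "sent" : NP/NP
  [4,7] S\(S\N)   <
    [4,6] S   >
      [4,5] "slowly" : S/PP
      [5,6] "on" : PP
    [6,7] "from" : (S\(S\N))\S

[0,1] (S\N)/(N/NP)  lex  "city"
[1,2] (N/NP)/NP  lex  "some"
[2,3] NP  lex  "every"
[1,3] N/NP  >  k=2
[3,4] NP/NP  lex  "sent"
[1,4] N/NP  >B  k=3
[0,4] S\N  >  k=1
[4,5] S/PP  lex  "slowly"
[5,6] PP  lex  "on"
[4,6] S  >  k=5
[6,7] (S\(S\N))\S  lex  "from"
[4,7] S\(S\N)  <  k=6
[0,7] S  <  k=4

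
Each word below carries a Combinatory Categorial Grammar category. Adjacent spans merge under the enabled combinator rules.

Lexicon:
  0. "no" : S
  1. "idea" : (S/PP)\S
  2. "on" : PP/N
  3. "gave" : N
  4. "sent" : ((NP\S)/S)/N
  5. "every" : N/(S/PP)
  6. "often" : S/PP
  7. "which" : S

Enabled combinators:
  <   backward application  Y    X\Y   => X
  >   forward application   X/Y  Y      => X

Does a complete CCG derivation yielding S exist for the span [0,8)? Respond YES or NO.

S (S/PP)\S PP/N N ((NP\S)/S)/N N/(S/PP) S/PP S
CKY chart[0,8] = {NP}; S ∉ chart

NO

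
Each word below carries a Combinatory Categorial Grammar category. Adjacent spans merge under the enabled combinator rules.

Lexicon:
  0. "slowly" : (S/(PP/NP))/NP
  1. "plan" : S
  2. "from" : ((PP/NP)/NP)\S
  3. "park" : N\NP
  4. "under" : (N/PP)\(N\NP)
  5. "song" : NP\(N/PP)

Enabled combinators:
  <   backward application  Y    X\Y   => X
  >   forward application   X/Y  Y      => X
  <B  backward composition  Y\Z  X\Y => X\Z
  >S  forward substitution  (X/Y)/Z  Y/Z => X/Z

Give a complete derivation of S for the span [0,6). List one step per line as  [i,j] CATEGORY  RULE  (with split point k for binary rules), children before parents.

[0,6] S   >
  [0,3] S/NP   >S
    [0,1] "slowly" : (S/(PP/NP))/NP
    [1,3] (PP/NP)/NP   <
      [1,2] "plan" : S
      [2,3] "from" : ((PP/NP)/NP)\S
  [3,6] NP   <
    [3,5] N/PP   <
      [3,4] "park" : N\NP
      [4,5] "under" : (N/PP)\(N\NP)
    [5,6] "song" : NP\(N/PP)

[0,1] (S/(PP/NP))/NP  lex  "slowly"
[1,2] S  lex  "plan"
[2,3] ((PP/NP)/NP)\S  lex  "from"
[1,3] (PP/NP)/NP  <  k=2
[0,3] S/NP  >S  k=1
[3,4] N\NP  lex  "park"
[4,5] (N/PP)\(N\NP)  lex  "under"
[3,5] N/PP  <  k=4
[5,6] NP\(N/PP)  lex  "song"
[3,6] NP  <  k=5
[0,6] S  >  k=3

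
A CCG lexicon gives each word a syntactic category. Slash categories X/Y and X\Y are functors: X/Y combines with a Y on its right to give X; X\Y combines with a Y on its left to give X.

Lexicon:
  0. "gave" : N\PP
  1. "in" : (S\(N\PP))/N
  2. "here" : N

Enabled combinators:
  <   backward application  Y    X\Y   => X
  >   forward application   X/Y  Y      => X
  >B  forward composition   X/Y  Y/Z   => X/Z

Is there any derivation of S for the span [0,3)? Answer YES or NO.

[0,3] S   <
  [0,1] "gave" : N\PP
  [1,3] S\(N\PP)   >
    [1,2] "in" : (S\(N\PP))/N
    [2,3] "here" : N

YES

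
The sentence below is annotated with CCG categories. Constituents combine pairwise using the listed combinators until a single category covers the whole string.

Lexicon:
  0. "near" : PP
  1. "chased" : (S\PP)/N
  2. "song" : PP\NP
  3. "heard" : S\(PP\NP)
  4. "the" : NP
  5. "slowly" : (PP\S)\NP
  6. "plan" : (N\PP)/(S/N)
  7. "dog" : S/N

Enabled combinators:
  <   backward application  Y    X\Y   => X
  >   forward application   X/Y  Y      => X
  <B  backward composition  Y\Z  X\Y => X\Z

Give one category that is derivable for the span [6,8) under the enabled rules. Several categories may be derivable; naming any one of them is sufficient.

[0,8] S   <
  [0,1] "near" : PP
  [1,8] S\PP   >
    [1,2] "chased" : (S\PP)/N
    [2,8] N   <
      [2,6] PP   <
        [2,4] S   <
          [2,3] "song" : PP\NP
          [3,4] "heard" : S\(PP\NP)
        [4,6] PP\S   <
          [4,5] "the" : NP
          [5,6] "slowly" : (PP\S)\NP
      [6,8] N\PP   >
        [6,7] "plan" : (N\PP)/(S/N)
        [7,8] "dog" : S/N

N\PP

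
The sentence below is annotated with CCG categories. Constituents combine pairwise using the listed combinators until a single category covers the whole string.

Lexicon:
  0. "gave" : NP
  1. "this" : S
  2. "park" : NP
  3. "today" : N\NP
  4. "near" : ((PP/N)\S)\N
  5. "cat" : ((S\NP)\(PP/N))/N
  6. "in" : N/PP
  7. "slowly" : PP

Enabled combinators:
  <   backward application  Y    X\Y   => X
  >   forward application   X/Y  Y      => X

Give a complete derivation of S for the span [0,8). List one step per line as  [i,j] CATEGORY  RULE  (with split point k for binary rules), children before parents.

[0,8] S   <
  [0,1] "gave" : NP
  [1,8] S\NP   <
    [1,5] PP/N   <
      [1,2] "this" : S
      [2,5] (PP/N)\S   <
        [2,4] N   <
          [2,3] "park" : NP
          [3,4] "today" : N\NP
        [4,5] "near" : ((PP/N)\S)\N
    [5,8] (S\NP)\(PP/N)   >
      [5,6] "cat" : ((S\NP)\(PP/N))/N
      [6,8] N   >
        [6,7] "in" : N/PP
        [7,8] "slowly" : PP

[0,1] NP  lex  "gave"
[1,2] S  lex  "this"
[2,3] NP  lex  "park"
[3,4] N\NP  lex  "today"
[2,4] N  <  k=3
[4,5] ((PP/N)\S)\N  lex  "near"
[2,5] (PP/N)\S  <  k=4
[1,5] PP/N  <  k=2
[5,6] ((S\NP)\(PP/N))/N  lex  "cat"
[6,7] N/PP  lex  "in"
[7,8] PP  lex  "slowly"
[6,8] N  >  k=7
[5,8] (S\NP)\(PP/N)  >  k=6
[1,8] S\NP  <  k=5
[0,8] S  <  k=1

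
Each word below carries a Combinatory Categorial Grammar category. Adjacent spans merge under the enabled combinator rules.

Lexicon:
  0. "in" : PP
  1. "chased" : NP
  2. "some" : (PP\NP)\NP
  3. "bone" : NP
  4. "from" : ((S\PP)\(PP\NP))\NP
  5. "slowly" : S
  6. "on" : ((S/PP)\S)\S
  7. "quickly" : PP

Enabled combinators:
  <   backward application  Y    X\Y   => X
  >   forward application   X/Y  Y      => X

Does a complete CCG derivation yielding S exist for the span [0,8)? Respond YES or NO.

[0,8] S   >
  [0,7] S/PP   <
    [0,5] S   <
      [0,1] "in" : PP
      [1,5] S\PP   <
        [1,3] PP\NP   <
          [1,2] "chased" : NP
          [2,3] "some" : (PP\NP)\NP
        [3,5] (S\PP)\(PP\NP)   <
          [3,4] "bone" : NP
          [4,5] "from" : ((S\PP)\(PP\NP))\NP
    [5,7] (S/PP)\S   <
      [5,6] "slowly" : S
      [6,7] "on" : ((S/PP)\S)\S
  [7,8] "quickly" : PP

YES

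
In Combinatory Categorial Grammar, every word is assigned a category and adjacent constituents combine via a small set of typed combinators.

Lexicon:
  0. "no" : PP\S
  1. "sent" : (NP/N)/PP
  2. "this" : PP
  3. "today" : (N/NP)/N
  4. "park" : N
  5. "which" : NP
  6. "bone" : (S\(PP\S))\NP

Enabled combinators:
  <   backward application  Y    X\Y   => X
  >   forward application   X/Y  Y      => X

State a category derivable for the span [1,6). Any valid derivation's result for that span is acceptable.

[0,7] S   <
  [0,1] "no" : PP\S
  [1,7] S\(PP\S)   <
    [1,6] NP   >
      [1,3] NP/N   >
        [1,2] "sent" : (NP/N)/PP
        [2,3] "this" : PP
      [3,6] N   >
        [3,5] N/NP   >
          [3,4] "today" : (N/NP)/N
          [4,5] "park" : N
        [5,6] "which" : NP
    [6,7] "bone" : (S\(PP\S))\NP

NP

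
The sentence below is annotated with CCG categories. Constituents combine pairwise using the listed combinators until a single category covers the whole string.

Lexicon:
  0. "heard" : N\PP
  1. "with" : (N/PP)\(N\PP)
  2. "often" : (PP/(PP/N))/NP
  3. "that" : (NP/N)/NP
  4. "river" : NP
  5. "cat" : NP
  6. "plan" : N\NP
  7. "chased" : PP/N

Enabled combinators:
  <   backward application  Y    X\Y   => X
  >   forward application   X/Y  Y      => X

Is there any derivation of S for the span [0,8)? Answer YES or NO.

N\PP (N/PP)\(N\PP) (PP/(PP/N))/NP (NP/N)/NP NP NP N\NP PP/N
CKY chart[0,8] = {N}; S ∉ chart

NO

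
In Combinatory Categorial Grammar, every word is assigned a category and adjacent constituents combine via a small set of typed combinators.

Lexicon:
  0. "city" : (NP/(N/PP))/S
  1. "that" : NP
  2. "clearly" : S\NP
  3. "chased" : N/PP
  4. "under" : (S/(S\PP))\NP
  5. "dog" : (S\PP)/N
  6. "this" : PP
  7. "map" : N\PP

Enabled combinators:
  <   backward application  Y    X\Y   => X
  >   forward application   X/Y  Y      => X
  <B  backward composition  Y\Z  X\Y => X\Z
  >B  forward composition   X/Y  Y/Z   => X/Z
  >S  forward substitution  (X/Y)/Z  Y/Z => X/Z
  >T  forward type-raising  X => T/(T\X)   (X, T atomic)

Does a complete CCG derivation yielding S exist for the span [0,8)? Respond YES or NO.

[0,8] S   >
  [0,5] S/(S\PP)   <
    [0,4] NP   >
      [0,3] NP/(N/PP)   >
        [0,1] "city" : (NP/(N/PP))/S
        [1,3] S   >
          [1,2] S/(S\NP)   >T
            [1,2] "that" : NP
          [2,3] "clearly" : S\NP
      [3,4] "chased" : N/PP
    [4,5] "under" : (S/(S\PP))\NP
  [5,8] S\PP   >
    [5,6] "dog" : (S\PP)/N
    [6,8] N   >
      [6,7] N/(N\PP)   >T
        [6,7] "this" : PP
      [7,8] "map" : N\PP

YES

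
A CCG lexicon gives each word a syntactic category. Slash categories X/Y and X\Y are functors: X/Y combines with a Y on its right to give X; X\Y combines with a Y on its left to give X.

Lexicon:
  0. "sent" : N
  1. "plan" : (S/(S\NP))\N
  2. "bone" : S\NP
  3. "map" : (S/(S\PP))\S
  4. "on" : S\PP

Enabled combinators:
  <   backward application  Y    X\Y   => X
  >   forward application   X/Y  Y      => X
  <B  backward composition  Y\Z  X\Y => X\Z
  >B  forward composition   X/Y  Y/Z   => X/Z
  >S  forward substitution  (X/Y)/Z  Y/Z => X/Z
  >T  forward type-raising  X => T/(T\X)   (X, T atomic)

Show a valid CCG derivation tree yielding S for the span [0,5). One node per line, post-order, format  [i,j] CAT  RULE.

[0,5] S   >
  [0,4] S/(S\PP)   <
    [0,3] S   >
      [0,2] S/(S\NP)   <
        [0,1] "sent" : N
        [1,2] "plan" : (S/(S\NP))\N
      [2,3] "bone" : S\NP
    [3,4] "map" : (S/(S\PP))\S
  [4,5] "on" : S\PP

[0,1] N  lex  "sent"
[1,2] (S/(S\NP))\N  lex  "plan"
[0,2] S/(S\NP)  <  k=1
[2,3] S\NP  lex  "bone"
[0,3] S  >  k=2
[3,4] (S/(S\PP))\S  lex  "map"
[0,4] S/(S\PP)  <  k=3
[4,5] S\PP  lex  "on"
[0,5] S  >  k=4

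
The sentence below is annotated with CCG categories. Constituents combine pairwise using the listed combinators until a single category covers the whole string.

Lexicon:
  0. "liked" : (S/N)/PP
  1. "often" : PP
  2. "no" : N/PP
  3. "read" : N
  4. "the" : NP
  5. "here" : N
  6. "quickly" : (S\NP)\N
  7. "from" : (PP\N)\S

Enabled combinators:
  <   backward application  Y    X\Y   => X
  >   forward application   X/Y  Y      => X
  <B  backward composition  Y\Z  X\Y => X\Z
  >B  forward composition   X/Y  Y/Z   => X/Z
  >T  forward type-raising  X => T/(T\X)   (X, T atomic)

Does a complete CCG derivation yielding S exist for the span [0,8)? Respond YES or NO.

[0,8] S   >
  [0,3] S/PP   >B
    [0,2] S/N   >
      [0,1] "liked" : (S/N)/PP
      [1,2] "often" : PP
    [2,3] "no" : N/PP
  [3,8] PP   <
    [3,4] "read" : N
    [4,8] PP\N   <
      [4,7] S   <
        [4,5] "the" : NP
        [5,7] S\NP   <
          [5,6] "here" : N
          [6,7] "quickly" : (S\NP)\N
      [7,8] "from" : (PP\N)\S

YES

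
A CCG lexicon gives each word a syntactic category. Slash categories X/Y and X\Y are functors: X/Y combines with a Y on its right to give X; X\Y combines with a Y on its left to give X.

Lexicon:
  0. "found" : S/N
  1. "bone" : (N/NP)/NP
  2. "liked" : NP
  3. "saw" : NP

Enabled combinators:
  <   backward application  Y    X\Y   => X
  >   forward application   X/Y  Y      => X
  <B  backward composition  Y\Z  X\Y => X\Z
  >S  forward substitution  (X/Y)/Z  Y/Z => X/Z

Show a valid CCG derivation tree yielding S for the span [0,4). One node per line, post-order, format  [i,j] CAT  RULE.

[0,1] S/N  lex  "found"
[1,2] (N/NP)/NP  lex  "bone"
[2,3] NP  lex  "liked"
[1,3] N/NP  >  k=2
[3,4] NP  lex  "saw"
[1,4] N  >  k=3
[0,4] S  >  k=1

[0,4] S   >
  [0,1] "found" : S/N
  [1,4] N   >
    [1,3] N/NP   >
      [1,2] "bone" : (N/NP)/NP
      [2,3] "liked" : NP
    [3,4] "saw" : NP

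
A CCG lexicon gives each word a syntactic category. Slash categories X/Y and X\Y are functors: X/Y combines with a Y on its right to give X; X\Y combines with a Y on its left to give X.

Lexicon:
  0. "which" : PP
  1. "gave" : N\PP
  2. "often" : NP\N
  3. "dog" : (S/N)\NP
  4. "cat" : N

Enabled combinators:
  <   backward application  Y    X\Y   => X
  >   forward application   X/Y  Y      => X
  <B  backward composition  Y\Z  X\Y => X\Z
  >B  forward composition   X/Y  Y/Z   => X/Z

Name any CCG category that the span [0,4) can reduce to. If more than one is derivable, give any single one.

[0,5] S   >
  [0,4] S/N   <
    [0,3] NP   <
      [0,2] N   <
        [0,1] "which" : PP
        [1,2] "gave" : N\PP
      [2,3] "often" : NP\N
    [3,4] "dog" : (S/N)\NP
  [4,5] "cat" : N

S/N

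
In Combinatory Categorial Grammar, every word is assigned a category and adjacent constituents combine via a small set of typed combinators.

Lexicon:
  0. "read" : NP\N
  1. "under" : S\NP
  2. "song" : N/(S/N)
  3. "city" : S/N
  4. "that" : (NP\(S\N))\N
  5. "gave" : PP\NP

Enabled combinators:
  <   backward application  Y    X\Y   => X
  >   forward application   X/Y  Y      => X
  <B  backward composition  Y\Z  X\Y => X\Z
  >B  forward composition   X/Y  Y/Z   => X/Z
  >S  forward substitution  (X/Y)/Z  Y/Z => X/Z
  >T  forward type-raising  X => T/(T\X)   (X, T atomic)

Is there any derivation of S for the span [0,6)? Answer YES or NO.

NP\N S\NP N/(S/N) S/N (NP\(S\N))\N PP\NP
CKY chart[0,6] = {N/(N\PP), NP/(NP\PP), PP, PP/(PP\PP), S/(S\PP)}; S ∉ chart

NO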